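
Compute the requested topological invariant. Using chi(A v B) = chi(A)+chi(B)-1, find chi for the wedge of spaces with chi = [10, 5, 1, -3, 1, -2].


chi(A v B) = chi(A) + chi(B) - 1 (one point identified).
For 6 spaces: chi = (sum chi_i) - (6 - 1).
sum = 12; chi = 12 - 5 = 7

7


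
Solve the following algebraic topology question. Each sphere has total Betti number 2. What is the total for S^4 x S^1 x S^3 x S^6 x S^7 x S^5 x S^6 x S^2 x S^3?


Total Betti number is multiplicative under products.
Each S^d (d>=1) has total Betti number 2.
There are 9 sphere factors.
Total = 2^9 = 512

512


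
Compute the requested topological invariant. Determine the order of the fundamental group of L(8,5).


pi_1(L(p,q)) = Z/pZ for any q coprime to p.
|pi_1(L(8,5))| = 8

8


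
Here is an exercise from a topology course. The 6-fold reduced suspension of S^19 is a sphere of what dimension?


Each suspension raises dimension by 1: Sigma S^n = S^{n+1}.
Sigma^6 S^19 = S^{19+6} = S^25

25


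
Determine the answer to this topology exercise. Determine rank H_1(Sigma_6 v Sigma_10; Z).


For a wedge: H_1(A v B) = H_1(A) + H_1(B).
b_1(Sigma_6) = 12, b_1(Sigma_10) = 20.
b_1 = 12 + 20 = 32

32


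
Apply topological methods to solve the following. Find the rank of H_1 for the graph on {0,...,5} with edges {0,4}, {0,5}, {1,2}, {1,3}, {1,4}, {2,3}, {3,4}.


b_1 = E - V + (number of components).
E = 7, V = 6, components = 1.
b_1 = 7 - 6 + 1 = 2

2


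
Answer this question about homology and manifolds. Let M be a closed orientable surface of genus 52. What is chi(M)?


For a closed orientable surface of genus g: chi = 2 - 2g.
Here g = 52.
chi = 2 - 2*52 = 2 - 104 = -102

-102


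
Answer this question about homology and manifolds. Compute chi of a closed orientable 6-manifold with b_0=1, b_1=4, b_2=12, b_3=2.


By Poincare duality b_k = b_{6-k}, so full Betti numbers: b_0=1, b_1=4, b_2=12, b_3=2, b_4=12, b_5=4, b_6=1.
chi = sum (-1)^k b_k = 16

16


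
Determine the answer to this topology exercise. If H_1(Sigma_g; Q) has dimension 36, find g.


For a closed orientable surface: b_1 = 2g.
36 = 2g
g = 36 / 2 = 18

18


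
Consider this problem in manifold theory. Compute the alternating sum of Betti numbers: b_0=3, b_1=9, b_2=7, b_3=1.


chi = sum_k (-1)^k b_k.
= (3) + (-9) + (7) + (-1)
= 0

0


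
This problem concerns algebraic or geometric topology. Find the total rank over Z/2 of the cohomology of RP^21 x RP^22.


dim H^*(RP^n; Z/2) = n+1 (one Z/2 in each degree 0..n).
Total Betti number is multiplicative.
Total = (21+1) * (22+1) = 22 * 23 = 506

506


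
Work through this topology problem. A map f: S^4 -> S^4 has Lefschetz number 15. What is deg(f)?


L(f) = 1 + (-1)^4 deg(f) on S^4.
15 = 1 + (-1)^4 * deg(f)
(-1)^4 * deg(f) = 14
deg(f) = 14

14


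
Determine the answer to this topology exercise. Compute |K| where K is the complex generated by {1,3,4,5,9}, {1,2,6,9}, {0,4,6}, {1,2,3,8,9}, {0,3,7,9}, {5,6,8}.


Each maximal simplex on m vertices has 2^m - 1 nonempty faces.
Take the union (dedupe shared faces).
Total distinct faces = 83

83


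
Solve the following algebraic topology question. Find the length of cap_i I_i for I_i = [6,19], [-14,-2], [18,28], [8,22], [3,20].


Intersection = [max(a_i), min(b_i)] = [18, -2].
Since 18 > -2, the intersection is empty.
Length = 0

0


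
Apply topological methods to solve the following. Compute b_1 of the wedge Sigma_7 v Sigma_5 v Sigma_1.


For a wedge X v Y: reduced H_k(X v Y) = H_k(X) + H_k(Y).
Each Sigma_g contributes b_1 = 2g.
b_1 = 14 + 10 + 2 = 26

26


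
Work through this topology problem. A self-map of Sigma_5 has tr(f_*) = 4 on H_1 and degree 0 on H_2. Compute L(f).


L(f) = tr(f_0*) - tr(f_1*) + tr(f_2*).
= 1 - (4) + (0)
= -3

-3


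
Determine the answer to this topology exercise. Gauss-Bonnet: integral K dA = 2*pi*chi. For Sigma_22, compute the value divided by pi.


Gauss-Bonnet: integral K dA = 2*pi*chi(M).
chi(Sigma_22) = 2 - 2*22 = -42.
(integral K dA)/pi = 2*chi = 2*(-42) = -84

-84


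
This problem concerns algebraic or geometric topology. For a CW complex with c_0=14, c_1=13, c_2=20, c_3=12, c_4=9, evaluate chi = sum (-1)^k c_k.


chi = sum_k (-1)^k c_k.
= (-1)^0*14 + (-1)^1*13 + (-1)^2*20 + (-1)^3*12 + (-1)^4*9
= (14) + (-13) + (20) + (-12) + (9)
= 18

18


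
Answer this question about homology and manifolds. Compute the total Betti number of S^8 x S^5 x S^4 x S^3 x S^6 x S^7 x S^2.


Total Betti number is multiplicative under products.
Each S^d (d>=1) has total Betti number 2.
There are 7 sphere factors.
Total = 2^7 = 128

128


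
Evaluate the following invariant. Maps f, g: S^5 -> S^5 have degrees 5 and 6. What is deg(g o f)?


Degree is multiplicative under composition: deg(g o f) = deg(g) * deg(f).
= 6 * 5 = 30

30


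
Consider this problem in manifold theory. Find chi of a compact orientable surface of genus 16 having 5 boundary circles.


For a compact orientable surface with genus g and b boundary components: chi = 2 - 2g - b.
chi = 2 - 2*16 - 5 = 2 - 32 - 5 = -35

-35


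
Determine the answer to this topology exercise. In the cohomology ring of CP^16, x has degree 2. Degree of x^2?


|x| = 2 in H^*(CP^n).
|x^2| = 2 * |x| = 2 * 2 = 4

4


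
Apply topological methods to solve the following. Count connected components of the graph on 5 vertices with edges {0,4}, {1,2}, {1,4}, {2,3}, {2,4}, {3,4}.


Run DFS/union-find over 5 vertices.
V = 5, E = 6.
Number of components = 1

1


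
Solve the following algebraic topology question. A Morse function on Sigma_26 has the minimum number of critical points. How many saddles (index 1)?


A perfect Morse function has m_k = b_k.
For Sigma_26: b_0=1, b_1=2g=52, b_2=1.
Saddles m_1 = 2g = 52

52


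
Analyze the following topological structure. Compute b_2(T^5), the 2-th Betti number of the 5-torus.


By the Kunneth formula, b_k(T^n) = C(n,k).
b_2(T^5) = C(5,2).
C(5,2) = 5!/(2!*3!) = 10

10


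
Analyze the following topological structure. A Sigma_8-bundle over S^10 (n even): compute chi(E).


chi(S^10) = 2 (n even), chi(Sigma_8) = 2 - 2*8 = -14.
chi(E) = 2 * (-14) = -28

-28


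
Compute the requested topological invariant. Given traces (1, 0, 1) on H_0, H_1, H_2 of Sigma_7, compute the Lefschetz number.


L(f) = tr(f_0*) - tr(f_1*) + tr(f_2*).
= 1 - (0) + (1)
= 2

2


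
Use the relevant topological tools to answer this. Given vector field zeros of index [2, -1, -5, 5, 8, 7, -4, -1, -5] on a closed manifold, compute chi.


Poincare-Hopf: chi(M) = sum of indices of zeros.
chi = (2) + (-1) + (-5) + (5) + (8) + (7) + (-4) + (-1) + (-5) = 6

6


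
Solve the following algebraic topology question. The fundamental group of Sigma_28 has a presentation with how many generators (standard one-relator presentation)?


Standard presentation: pi_1(Sigma_g) = <a_1,b_1,...,a_g,b_g | [a_1,b_1]...[a_g,b_g] = 1>.
Number of generators = 2g = 2*28 = 56

56


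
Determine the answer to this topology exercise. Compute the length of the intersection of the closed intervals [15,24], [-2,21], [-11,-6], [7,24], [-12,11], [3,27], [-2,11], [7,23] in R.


Intersection = [max(a_i), min(b_i)] = [15, -6].
Since 15 > -6, the intersection is empty.
Length = 0

0


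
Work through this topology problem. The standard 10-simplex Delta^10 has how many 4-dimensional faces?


Delta^10 has 10+1 vertices. A 4-face is a choice of 4+1 vertices.
f_4 = C(10+1, 4+1) = C(11,5) = 462

462


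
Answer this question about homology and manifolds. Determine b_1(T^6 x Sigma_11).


pi_1(A x B) = pi_1(A) x pi_1(B); rank of abelianization = b_1.
b_1(T^6) = 6, b_1(Sigma_11) = 2*11 = 22.
b_1(product) = 6 + 22 = 28

28


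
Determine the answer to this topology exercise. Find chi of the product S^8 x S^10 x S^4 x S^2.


chi is multiplicative: chi(X x Y) = chi(X) chi(Y).
Each even-dim sphere has chi = 2. There are 4 factors.
chi = 2^4 = 16

16


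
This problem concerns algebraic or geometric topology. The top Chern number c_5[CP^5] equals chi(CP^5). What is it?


For any closed oriented manifold, <e(TM),[M]> = chi(M).
chi(CP^5) = 5+1 = 6

6


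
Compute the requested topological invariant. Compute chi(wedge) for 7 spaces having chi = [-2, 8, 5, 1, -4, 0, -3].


chi(A v B) = chi(A) + chi(B) - 1 (one point identified).
For 7 spaces: chi = (sum chi_i) - (7 - 1).
sum = 5; chi = 5 - 6 = -1

-1


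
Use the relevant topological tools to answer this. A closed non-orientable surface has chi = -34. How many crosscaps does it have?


chi = 2 - k for closed non-orientable surfaces with k crosscaps.
-34 = 2 - k
k = 2 - (-34) = 36

36


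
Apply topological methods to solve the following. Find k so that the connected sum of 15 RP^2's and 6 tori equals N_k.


Since a >= 1, the sum is non-orientable; each T^2 can be replaced by RP^2 # RP^2 (since T^2#RP^2 = 3RP^2).
Total crosscaps k = 15 + 2*6 = 27.
Check via chi: chi = 15*1 + 6*0 - (15+6-1)*2 = -25 = 2 - k = -25. Consistent.

27


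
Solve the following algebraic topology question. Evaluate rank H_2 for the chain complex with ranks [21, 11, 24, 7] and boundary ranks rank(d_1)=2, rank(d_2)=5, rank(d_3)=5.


rank H_k = rank(ker d_k) - rank(im d_{k+1}).
rank(ker d_2) = rank(C_2) - rank(d_2) = 24 - 5 = 19.
rank(im d_{2+1}) = 5.
rank H_2 = 19 - 5 = 14

14


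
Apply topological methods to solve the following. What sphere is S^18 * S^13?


Join of spheres: S^m * S^n = S^{m+n+1}.
dim = 18 + 13 + 1 = 32

32


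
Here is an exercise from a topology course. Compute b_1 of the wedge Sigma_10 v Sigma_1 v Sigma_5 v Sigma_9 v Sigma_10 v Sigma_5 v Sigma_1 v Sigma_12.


For a wedge X v Y: reduced H_k(X v Y) = H_k(X) + H_k(Y).
Each Sigma_g contributes b_1 = 2g.
b_1 = 20 + 2 + 10 + 18 + 20 + 10 + 2 + 24 = 106

106


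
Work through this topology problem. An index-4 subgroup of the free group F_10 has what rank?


Nielsen-Schreier: an index-n subgroup of F_r is free of rank 1 + n(r-1).
Equivalently: chi(cover) = n*chi(base); chi(vee_r S^1) = 1 - 10 = -9.
chi(E) = 4*(-9) = -36; rank = 1 - chi(E) = 1 - (-36) = 37.
rank = 1 + 4*(10-1) = 1 + 36 = 37

37


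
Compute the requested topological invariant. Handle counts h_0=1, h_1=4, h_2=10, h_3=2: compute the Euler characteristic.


Handles of index k contribute (-1)^k to chi (same as CW cells).
chi = (1) + (-4) + (10) + (-2) = 5

5


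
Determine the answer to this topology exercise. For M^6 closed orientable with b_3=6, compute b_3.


Poincare duality for closed orientable n-manifolds: b_k = b_{n-k}.
Here n = 6, so b_3 = b_3 = 6

6


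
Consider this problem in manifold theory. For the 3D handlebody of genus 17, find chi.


A genus-g handlebody deformation retracts to a wedge of g circles.
chi(vee_g S^1) = 1 - g.
chi(H_17) = 1 - 17 = -16

-16


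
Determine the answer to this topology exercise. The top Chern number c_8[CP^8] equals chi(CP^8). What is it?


For any closed oriented manifold, <e(TM),[M]> = chi(M).
chi(CP^8) = 8+1 = 9

9


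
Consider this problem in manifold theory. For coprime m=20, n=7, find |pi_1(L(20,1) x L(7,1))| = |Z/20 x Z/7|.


pi_1(X x Y) = pi_1(X) x pi_1(Y).
pi_1(L(20,1)) = Z/20, pi_1(L(7,1)) = Z/7.
|Z/20 x Z/7| = 20 * 7 = 140

140


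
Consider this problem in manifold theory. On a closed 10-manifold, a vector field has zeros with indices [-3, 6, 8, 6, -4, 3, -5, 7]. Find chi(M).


Poincare-Hopf: chi(M) = sum of indices of zeros.
chi = (-3) + (6) + (8) + (6) + (-4) + (3) + (-5) + (7) = 18

18


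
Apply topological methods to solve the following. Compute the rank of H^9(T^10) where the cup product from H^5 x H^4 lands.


Cup product: H^p x H^q -> H^{p+q}; here p+q = 5+4 = 9.
rank H^k(T^n) = C(n,k).
C(10,9) = 10

10


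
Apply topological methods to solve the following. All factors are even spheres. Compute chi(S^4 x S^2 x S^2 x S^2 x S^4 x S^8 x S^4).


chi is multiplicative: chi(X x Y) = chi(X) chi(Y).
Each even-dim sphere has chi = 2. There are 7 factors.
chi = 2^7 = 128

128


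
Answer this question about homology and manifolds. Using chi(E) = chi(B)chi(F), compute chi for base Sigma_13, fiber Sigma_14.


For a fiber bundle F -> E -> B (with CW structure): chi(E) = chi(B) * chi(F).
chi(Sigma_13) = -24, chi(Sigma_14) = -26.
chi(E) = (-24) * (-26) = 624

624


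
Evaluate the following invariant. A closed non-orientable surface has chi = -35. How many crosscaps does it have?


chi = 2 - k for closed non-orientable surfaces with k crosscaps.
-35 = 2 - k
k = 2 - (-35) = 37

37


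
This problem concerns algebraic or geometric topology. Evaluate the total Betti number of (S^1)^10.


b_k(T^10) = C(10,k), so the sum over k is sum_k C(10,k) = 2^10.
Total = 2^10 = 1024

1024


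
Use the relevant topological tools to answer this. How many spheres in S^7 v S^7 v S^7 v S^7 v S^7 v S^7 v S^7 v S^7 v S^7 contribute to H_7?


For a wedge of spheres, H_k (k>0) is free on one generator per sphere of dimension k.
Spheres of dimension 7: count = 9.
b_7 = 9

9


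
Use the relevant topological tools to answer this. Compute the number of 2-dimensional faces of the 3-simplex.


Delta^3 has 3+1 vertices. A 2-face is a choice of 2+1 vertices.
f_2 = C(3+1, 2+1) = C(4,3) = 4

4


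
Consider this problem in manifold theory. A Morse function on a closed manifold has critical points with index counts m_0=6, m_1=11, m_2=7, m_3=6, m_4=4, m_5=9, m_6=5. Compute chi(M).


Morse theory: chi(M) = sum_k (-1)^k m_k where m_k = #(index-k critical points).
= (6) + (-11) + (7) + (-6) + (4) + (-9) + (5) = -4

-4


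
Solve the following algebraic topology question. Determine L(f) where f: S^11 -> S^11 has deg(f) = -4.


On S^11: L(f) = tr(f_0*) + (-1)^11 tr(f_11*) = 1 + (-1)^11 * deg(f).
L(f) = 1 + (-1)^11 * -4 = 1 + 4 = 5

5


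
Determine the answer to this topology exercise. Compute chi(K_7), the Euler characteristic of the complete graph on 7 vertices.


K_7: V = 7, E = C(7,2) = 21.
chi = V - E = 7 - 21 = -14

-14


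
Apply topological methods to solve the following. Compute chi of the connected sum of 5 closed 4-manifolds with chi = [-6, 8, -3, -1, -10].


For n-manifolds: chi(A#B) = chi(A) + chi(B) - chi(S^4).
chi(S^4) = 1 + (-1)^4 = 2.
chi(#) = (sum chi_i) - (5-1)*chi(S^4) = -12 - 4*2 = -20

-20


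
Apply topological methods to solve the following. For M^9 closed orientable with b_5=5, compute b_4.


Poincare duality for closed orientable n-manifolds: b_k = b_{n-k}.
Here n = 9, so b_4 = b_5 = 5

5


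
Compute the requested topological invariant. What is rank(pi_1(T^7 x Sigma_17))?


pi_1(A x B) = pi_1(A) x pi_1(B); rank of abelianization = b_1.
b_1(T^7) = 7, b_1(Sigma_17) = 2*17 = 34.
b_1(product) = 7 + 34 = 41

41


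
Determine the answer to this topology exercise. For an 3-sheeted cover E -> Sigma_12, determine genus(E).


For an n-sheeted cover: chi(E) = n * chi(B).
chi(Sigma_12) = 2 - 2*12 = -22.
chi(E) = 3 * (-22) = -66.
genus(E) = (2 - chi(E))/2 = (2 - (-66))/2 = 68/2 = 34

34


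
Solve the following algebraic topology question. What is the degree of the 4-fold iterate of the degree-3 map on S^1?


deg(f) = 3. Degree is multiplicative: deg(f^4) = (deg f)^4.
deg(f^4) = (3)^4 = 81

81


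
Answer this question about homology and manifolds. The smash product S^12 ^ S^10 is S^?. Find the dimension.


S^m ^ S^n = S^{m+n}.
k = 12 + 10 = 22

22


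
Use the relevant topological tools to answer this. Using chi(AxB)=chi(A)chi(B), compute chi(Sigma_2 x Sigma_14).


chi(Sigma_2) = 2 - 2*2 = -2
chi(Sigma_14) = 2 - 2*14 = -26
chi(product) = (-2) * (-26) = 52

52


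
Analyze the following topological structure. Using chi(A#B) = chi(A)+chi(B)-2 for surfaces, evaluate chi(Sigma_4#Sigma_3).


chi(Sigma_4) = 2 - 2*4 = -6
chi(Sigma_3) = 2 - 2*3 = -4
For surfaces: chi(A#B) = chi(A) + chi(B) - 2.
chi = -6 + -4 - 2 = -12

-12


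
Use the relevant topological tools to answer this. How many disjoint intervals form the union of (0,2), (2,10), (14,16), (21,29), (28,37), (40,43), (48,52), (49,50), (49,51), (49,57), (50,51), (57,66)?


Sort and merge overlapping open intervals.
Merged: (0,2), (2,10), (14,16), (21,37), (40,43), (48,57), (57,66).
Number of components = 7

7


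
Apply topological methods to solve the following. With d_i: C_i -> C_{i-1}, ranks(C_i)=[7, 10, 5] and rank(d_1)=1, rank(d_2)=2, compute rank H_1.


rank H_k = rank(ker d_k) - rank(im d_{k+1}).
rank(ker d_1) = rank(C_1) - rank(d_1) = 10 - 1 = 9.
rank(im d_{1+1}) = 2.
rank H_1 = 9 - 2 = 7

7


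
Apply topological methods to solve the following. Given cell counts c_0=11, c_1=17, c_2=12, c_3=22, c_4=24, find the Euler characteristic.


chi = sum_k (-1)^k c_k.
= (-1)^0*11 + (-1)^1*17 + (-1)^2*12 + (-1)^3*22 + (-1)^4*24
= (11) + (-17) + (12) + (-22) + (24)
= 8

8


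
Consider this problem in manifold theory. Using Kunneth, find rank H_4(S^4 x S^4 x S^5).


Each S^d has Poincare polynomial 1 + t^d.
The product S^4 x S^4 x S^5 has Poincare polynomial prod(1+t^d_i).
Expanding: b_0=1, b_4=2, b_5=1, b_8=1, b_9=2, b_13=1.
b_4 = 2

2


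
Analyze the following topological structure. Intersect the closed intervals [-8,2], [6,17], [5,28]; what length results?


Intersection = [max(a_i), min(b_i)] = [6, 2].
Since 6 > 2, the intersection is empty.
Length = 0

0


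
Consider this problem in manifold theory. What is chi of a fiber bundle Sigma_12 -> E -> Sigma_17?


For a fiber bundle F -> E -> B (with CW structure): chi(E) = chi(B) * chi(F).
chi(Sigma_17) = -32, chi(Sigma_12) = -22.
chi(E) = (-32) * (-22) = 704

704


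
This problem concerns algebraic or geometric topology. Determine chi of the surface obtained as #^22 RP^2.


For a non-orientable closed surface with k crosscaps: chi = 2 - k.
Here k = 22.
chi = 2 - 22 = -20

-20


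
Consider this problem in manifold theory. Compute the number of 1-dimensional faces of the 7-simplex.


Delta^7 has 7+1 vertices. A 1-face is a choice of 1+1 vertices.
f_1 = C(7+1, 1+1) = C(8,2) = 28

28


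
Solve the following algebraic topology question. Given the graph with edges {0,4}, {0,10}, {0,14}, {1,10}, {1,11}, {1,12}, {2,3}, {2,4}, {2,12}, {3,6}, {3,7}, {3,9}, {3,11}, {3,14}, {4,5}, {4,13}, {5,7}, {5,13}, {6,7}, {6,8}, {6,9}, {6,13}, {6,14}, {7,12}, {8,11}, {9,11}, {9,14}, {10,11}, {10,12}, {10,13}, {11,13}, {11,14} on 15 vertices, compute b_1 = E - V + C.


b_1 = E - V + (number of components).
E = 32, V = 15, components = 1.
b_1 = 32 - 15 + 1 = 18

18


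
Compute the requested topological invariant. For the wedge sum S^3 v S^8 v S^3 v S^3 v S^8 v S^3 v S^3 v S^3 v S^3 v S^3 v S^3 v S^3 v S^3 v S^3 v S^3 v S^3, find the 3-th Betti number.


For a wedge of spheres, H_k (k>0) is free on one generator per sphere of dimension k.
Spheres of dimension 3: count = 14.
b_3 = 14

14


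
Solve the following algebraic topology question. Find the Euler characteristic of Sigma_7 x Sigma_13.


chi(Sigma_7) = 2 - 2*7 = -12
chi(Sigma_13) = 2 - 2*13 = -24
chi(product) = (-12) * (-24) = 288

288


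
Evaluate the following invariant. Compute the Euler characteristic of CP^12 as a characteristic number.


For any closed oriented manifold, <e(TM),[M]> = chi(M).
chi(CP^12) = 12+1 = 13

13


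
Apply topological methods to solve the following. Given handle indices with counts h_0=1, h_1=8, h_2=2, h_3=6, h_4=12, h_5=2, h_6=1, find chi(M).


Handles of index k contribute (-1)^k to chi (same as CW cells).
chi = (1) + (-8) + (2) + (-6) + (12) + (-2) + (1) = 0

0


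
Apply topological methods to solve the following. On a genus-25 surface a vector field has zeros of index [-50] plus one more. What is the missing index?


Poincare-Hopf: sum of indices = chi(M).
chi(Sigma_25) = 2 - 2*25 = -48.
Sum of known indices = -50.
x = chi - (sum known) = -48 - (-50) = 2

2


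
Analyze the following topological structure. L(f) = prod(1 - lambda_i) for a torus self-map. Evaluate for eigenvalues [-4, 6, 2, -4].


For a torus self-map: L(f) = det(I - A) where A acts on H_1.
L(f) = (1--4) * (1-6) * (1-2) * (1--4) = 5 * -5 * -1 * 5 = 125

125


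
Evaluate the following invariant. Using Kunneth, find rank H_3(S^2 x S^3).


Each S^d has Poincare polynomial 1 + t^d.
The product S^2 x S^3 has Poincare polynomial prod(1+t^d_i).
Expanding: b_0=1, b_2=1, b_3=1, b_5=1.
b_3 = 1

1


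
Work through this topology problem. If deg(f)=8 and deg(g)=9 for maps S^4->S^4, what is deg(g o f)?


Degree is multiplicative under composition: deg(g o f) = deg(g) * deg(f).
= 9 * 8 = 72

72


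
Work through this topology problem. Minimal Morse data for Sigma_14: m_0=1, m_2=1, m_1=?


A perfect Morse function has m_k = b_k.
For Sigma_14: b_0=1, b_1=2g=28, b_2=1.
Saddles m_1 = 2g = 28

28


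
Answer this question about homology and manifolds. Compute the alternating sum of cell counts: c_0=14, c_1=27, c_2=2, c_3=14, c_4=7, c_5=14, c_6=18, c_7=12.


chi = sum_k (-1)^k c_k.
= (-1)^0*14 + (-1)^1*27 + (-1)^2*2 + (-1)^3*14 + (-1)^4*7 + (-1)^5*14 + (-1)^6*18 + (-1)^7*12
= (14) + (-27) + (2) + (-14) + (7) + (-14) + (18) + (-12)
= -26

-26


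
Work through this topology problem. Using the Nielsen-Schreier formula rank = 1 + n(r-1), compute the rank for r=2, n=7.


Nielsen-Schreier: an index-n subgroup of F_r is free of rank 1 + n(r-1).
Equivalently: chi(cover) = n*chi(base); chi(vee_r S^1) = 1 - 2 = -1.
chi(E) = 7*(-1) = -7; rank = 1 - chi(E) = 1 - (-7) = 8.
rank = 1 + 7*(2-1) = 1 + 7 = 8

8


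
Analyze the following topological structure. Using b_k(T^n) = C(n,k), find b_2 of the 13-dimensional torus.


By the Kunneth formula, b_k(T^n) = C(n,k).
b_2(T^13) = C(13,2).
C(13,2) = 13!/(2!*11!) = 78

78


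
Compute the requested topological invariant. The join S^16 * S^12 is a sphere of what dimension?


Join of spheres: S^m * S^n = S^{m+n+1}.
dim = 16 + 12 + 1 = 29

29


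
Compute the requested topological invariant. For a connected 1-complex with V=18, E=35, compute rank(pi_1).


For a connected graph: rank(pi_1) = b_1 = E - V + 1 = 1 - chi.
chi = V - E = 18 - 35 = -17.
rank = 1 - (-17) = 35 - 18 + 1 = 18

18


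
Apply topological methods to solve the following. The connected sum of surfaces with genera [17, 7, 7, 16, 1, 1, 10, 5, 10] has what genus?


Genus is additive under connected sum of orientable surfaces.
g = 17 + 7 + 7 + 16 + 1 + 1 + 10 + 5 + 10 = 74

74


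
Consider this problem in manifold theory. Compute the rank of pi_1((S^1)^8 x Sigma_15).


pi_1(A x B) = pi_1(A) x pi_1(B); rank of abelianization = b_1.
b_1(T^8) = 8, b_1(Sigma_15) = 2*15 = 30.
b_1(product) = 8 + 30 = 38

38


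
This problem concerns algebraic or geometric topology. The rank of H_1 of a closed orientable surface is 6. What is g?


For a closed orientable surface: b_1 = 2g.
6 = 2g
g = 6 / 2 = 3

3


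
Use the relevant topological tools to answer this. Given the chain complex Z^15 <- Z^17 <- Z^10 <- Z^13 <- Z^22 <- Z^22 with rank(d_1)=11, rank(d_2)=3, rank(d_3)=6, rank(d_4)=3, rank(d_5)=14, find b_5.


rank H_k = rank(ker d_k) - rank(im d_{k+1}).
rank(ker d_5) = rank(C_5) - rank(d_5) = 22 - 14 = 8.
rank(im d_{5+1}) = 0.
rank H_5 = 8 - 0 = 8

8


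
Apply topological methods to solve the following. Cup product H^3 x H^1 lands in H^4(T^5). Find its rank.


Cup product: H^p x H^q -> H^{p+q}; here p+q = 3+1 = 4.
rank H^k(T^n) = C(n,k).
C(5,4) = 5

5


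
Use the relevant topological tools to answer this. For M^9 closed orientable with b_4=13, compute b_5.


Poincare duality for closed orientable n-manifolds: b_k = b_{n-k}.
Here n = 9, so b_5 = b_4 = 13

13


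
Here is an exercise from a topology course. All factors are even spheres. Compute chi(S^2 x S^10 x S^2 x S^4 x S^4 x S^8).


chi is multiplicative: chi(X x Y) = chi(X) chi(Y).
Each even-dim sphere has chi = 2. There are 6 factors.
chi = 2^6 = 64

64


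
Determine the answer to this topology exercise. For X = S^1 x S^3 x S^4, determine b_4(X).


Each S^d has Poincare polynomial 1 + t^d.
The product S^1 x S^3 x S^4 has Poincare polynomial prod(1+t^d_i).
Expanding: b_0=1, b_1=1, b_3=1, b_4=2, b_5=1, b_7=1, b_8=1.
b_4 = 2

2


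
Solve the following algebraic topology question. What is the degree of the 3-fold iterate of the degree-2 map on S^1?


deg(f) = 2. Degree is multiplicative: deg(f^3) = (deg f)^3.
deg(f^3) = (2)^3 = 8

8


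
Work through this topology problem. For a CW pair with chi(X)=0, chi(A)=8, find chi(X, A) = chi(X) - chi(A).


Relative Euler characteristic: chi(X, A) = chi(X) - chi(A).
= 0 - (8) = -8

-8


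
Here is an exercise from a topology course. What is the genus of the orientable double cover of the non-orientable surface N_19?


chi(N_19) = 2 - 19 = -17.
Double cover: chi(Sigma_g) = 2 * chi(N_19) = 2*(-17) = -34.
2 - 2g = -34, so g = (2 - (-34))/2 = 36/2 = 18

18


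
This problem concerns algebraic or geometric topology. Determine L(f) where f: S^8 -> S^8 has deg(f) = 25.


On S^8: L(f) = tr(f_0*) + (-1)^8 tr(f_8*) = 1 + (-1)^8 * deg(f).
L(f) = 1 + (-1)^8 * 25 = 1 + 25 = 26

26


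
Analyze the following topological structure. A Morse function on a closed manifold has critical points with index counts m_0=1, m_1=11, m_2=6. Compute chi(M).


Morse theory: chi(M) = sum_k (-1)^k m_k where m_k = #(index-k critical points).
= (1) + (-11) + (6) = -4

-4


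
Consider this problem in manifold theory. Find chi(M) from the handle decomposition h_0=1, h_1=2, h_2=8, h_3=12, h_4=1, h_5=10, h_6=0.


Handles of index k contribute (-1)^k to chi (same as CW cells).
chi = (1) + (-2) + (8) + (-12) + (1) + (-10) + (0) = -14

-14


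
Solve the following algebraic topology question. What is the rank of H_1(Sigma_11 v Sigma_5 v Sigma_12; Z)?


For a wedge X v Y: reduced H_k(X v Y) = H_k(X) + H_k(Y).
Each Sigma_g contributes b_1 = 2g.
b_1 = 22 + 10 + 24 = 56

56


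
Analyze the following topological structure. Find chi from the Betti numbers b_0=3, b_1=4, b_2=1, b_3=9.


chi = sum_k (-1)^k b_k.
= (3) + (-4) + (1) + (-9)
= -9

-9


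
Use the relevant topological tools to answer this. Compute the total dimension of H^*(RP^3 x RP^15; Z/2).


dim H^*(RP^n; Z/2) = n+1 (one Z/2 in each degree 0..n).
Total Betti number is multiplicative.
Total = (3+1) * (15+1) = 4 * 16 = 64

64


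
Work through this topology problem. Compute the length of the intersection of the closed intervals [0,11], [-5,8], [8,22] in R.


Intersection = [max(a_i), min(b_i)] = [8, 8].
Length = 8 - 8 = 0

0


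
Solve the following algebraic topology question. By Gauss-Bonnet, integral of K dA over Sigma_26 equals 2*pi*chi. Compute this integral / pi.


Gauss-Bonnet: integral K dA = 2*pi*chi(M).
chi(Sigma_26) = 2 - 2*26 = -50.
(integral K dA)/pi = 2*chi = 2*(-50) = -100

-100


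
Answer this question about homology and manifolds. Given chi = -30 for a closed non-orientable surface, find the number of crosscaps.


chi = 2 - k for closed non-orientable surfaces with k crosscaps.
-30 = 2 - k
k = 2 - (-30) = 32

32


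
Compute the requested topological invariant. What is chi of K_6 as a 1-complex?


K_6: V = 6, E = C(6,2) = 15.
chi = V - E = 6 - 15 = -9

-9


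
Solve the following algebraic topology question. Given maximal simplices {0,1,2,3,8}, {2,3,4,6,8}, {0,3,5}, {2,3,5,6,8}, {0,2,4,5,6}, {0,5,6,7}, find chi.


Enumerate all faces; f-vector: f_0=9, f_1=28, f_2=37, f_3=20, f_4=4.
chi = sum (-1)^k f_k = 2

2


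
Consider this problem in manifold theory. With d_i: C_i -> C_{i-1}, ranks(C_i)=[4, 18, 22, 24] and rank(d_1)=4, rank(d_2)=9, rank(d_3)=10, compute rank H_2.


rank H_k = rank(ker d_k) - rank(im d_{k+1}).
rank(ker d_2) = rank(C_2) - rank(d_2) = 22 - 9 = 13.
rank(im d_{2+1}) = 10.
rank H_2 = 13 - 10 = 3

3


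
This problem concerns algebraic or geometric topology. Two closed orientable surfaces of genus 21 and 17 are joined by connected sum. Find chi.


chi(Sigma_21) = 2 - 2*21 = -40
chi(Sigma_17) = 2 - 2*17 = -32
For surfaces: chi(A#B) = chi(A) + chi(B) - 2.
chi = -40 + -32 - 2 = -74

-74


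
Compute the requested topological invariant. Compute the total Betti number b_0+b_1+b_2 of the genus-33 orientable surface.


For Sigma_33: b_0 = 1, b_1 = 2g = 66, b_2 = 1.
Total = 1 + 66 + 1 = 68

68


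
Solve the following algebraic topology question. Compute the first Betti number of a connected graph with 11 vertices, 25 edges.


For a connected graph: rank(pi_1) = b_1 = E - V + 1 = 1 - chi.
chi = V - E = 11 - 25 = -14.
rank = 1 - (-14) = 25 - 11 + 1 = 15

15


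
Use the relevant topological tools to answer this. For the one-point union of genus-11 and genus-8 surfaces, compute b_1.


For a wedge: H_1(A v B) = H_1(A) + H_1(B).
b_1(Sigma_11) = 22, b_1(Sigma_8) = 16.
b_1 = 22 + 16 = 38

38


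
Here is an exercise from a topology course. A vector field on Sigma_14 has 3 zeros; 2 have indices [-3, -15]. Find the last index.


Poincare-Hopf: sum of indices = chi(M).
chi(Sigma_14) = 2 - 2*14 = -26.
Sum of known indices = -18.
x = chi - (sum known) = -26 - (-18) = -8

-8


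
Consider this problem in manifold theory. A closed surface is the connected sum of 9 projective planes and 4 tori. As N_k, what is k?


Since a >= 1, the sum is non-orientable; each T^2 can be replaced by RP^2 # RP^2 (since T^2#RP^2 = 3RP^2).
Total crosscaps k = 9 + 2*4 = 17.
Check via chi: chi = 9*1 + 4*0 - (9+4-1)*2 = -15 = 2 - k = -15. Consistent.

17


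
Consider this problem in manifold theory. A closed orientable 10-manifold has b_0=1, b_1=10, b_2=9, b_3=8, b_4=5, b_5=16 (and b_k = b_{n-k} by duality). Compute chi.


By Poincare duality b_k = b_{10-k}, so full Betti numbers: b_0=1, b_1=10, b_2=9, b_3=8, b_4=5, b_5=16, b_6=5, b_7=8, b_8=9, b_9=10, b_10=1.
chi = sum (-1)^k b_k = -22

-22


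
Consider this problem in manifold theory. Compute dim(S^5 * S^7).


Join of spheres: S^m * S^n = S^{m+n+1}.
dim = 5 + 7 + 1 = 13

13


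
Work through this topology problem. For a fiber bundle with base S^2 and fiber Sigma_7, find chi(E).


chi(S^2) = 2 (n even), chi(Sigma_7) = 2 - 2*7 = -12.
chi(E) = 2 * (-12) = -24

-24


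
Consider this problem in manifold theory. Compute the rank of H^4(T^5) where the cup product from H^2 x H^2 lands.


Cup product: H^p x H^q -> H^{p+q}; here p+q = 2+2 = 4.
rank H^k(T^n) = C(n,k).
C(5,4) = 5

5


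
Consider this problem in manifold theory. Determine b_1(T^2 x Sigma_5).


pi_1(A x B) = pi_1(A) x pi_1(B); rank of abelianization = b_1.
b_1(T^2) = 2, b_1(Sigma_5) = 2*5 = 10.
b_1(product) = 2 + 10 = 12

12


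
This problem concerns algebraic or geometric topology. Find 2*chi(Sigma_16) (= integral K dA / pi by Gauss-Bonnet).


Gauss-Bonnet: integral K dA = 2*pi*chi(M).
chi(Sigma_16) = 2 - 2*16 = -30.
(integral K dA)/pi = 2*chi = 2*(-30) = -60

-60


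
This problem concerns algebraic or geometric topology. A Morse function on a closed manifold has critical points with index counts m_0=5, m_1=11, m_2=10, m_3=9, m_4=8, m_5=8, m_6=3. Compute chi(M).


Morse theory: chi(M) = sum_k (-1)^k m_k where m_k = #(index-k critical points).
= (5) + (-11) + (10) + (-9) + (8) + (-8) + (3) = -2

-2


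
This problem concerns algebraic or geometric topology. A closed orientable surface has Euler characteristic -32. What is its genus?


chi = 2 - 2g for closed orientable surfaces.
-32 = 2 - 2g
2g = 2 - (-32) = 34
g = 17

17


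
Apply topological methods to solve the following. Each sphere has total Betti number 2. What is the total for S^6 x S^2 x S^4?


Total Betti number is multiplicative under products.
Each S^d (d>=1) has total Betti number 2.
There are 3 sphere factors.
Total = 2^3 = 8

8


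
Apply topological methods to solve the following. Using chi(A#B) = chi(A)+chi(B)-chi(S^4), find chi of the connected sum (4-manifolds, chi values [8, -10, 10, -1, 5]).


For n-manifolds: chi(A#B) = chi(A) + chi(B) - chi(S^4).
chi(S^4) = 1 + (-1)^4 = 2.
chi(#) = (sum chi_i) - (5-1)*chi(S^4) = 12 - 4*2 = 4

4


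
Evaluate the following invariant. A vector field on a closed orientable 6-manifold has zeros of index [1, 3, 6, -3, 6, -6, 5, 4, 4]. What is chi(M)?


Poincare-Hopf: chi(M) = sum of indices of zeros.
chi = (1) + (3) + (6) + (-3) + (6) + (-6) + (5) + (4) + (4) = 20

20


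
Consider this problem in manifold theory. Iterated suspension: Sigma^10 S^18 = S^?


Each suspension raises dimension by 1: Sigma S^n = S^{n+1}.
Sigma^10 S^18 = S^{18+10} = S^28

28


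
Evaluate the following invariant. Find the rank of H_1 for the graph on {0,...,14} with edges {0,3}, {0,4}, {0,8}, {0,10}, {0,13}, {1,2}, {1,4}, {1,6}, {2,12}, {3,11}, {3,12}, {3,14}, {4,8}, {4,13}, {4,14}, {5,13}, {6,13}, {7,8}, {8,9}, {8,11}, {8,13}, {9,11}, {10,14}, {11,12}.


b_1 = E - V + (number of components).
E = 24, V = 15, components = 1.
b_1 = 24 - 15 + 1 = 10

10


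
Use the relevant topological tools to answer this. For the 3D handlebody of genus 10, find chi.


A genus-g handlebody deformation retracts to a wedge of g circles.
chi(vee_g S^1) = 1 - g.
chi(H_10) = 1 - 10 = -9

-9


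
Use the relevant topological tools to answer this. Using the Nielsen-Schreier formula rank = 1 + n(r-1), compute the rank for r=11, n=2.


Nielsen-Schreier: an index-n subgroup of F_r is free of rank 1 + n(r-1).
Equivalently: chi(cover) = n*chi(base); chi(vee_r S^1) = 1 - 11 = -10.
chi(E) = 2*(-10) = -20; rank = 1 - chi(E) = 1 - (-20) = 21.
rank = 1 + 2*(11-1) = 1 + 20 = 21

21


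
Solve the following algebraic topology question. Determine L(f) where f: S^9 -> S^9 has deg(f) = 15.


On S^9: L(f) = tr(f_0*) + (-1)^9 tr(f_9*) = 1 + (-1)^9 * deg(f).
L(f) = 1 + (-1)^9 * 15 = 1 + -15 = -14

-14


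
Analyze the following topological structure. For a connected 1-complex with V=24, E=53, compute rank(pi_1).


For a connected graph: rank(pi_1) = b_1 = E - V + 1 = 1 - chi.
chi = V - E = 24 - 53 = -29.
rank = 1 - (-29) = 53 - 24 + 1 = 30

30


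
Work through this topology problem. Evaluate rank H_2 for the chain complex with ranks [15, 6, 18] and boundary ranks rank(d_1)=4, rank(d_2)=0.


rank H_k = rank(ker d_k) - rank(im d_{k+1}).
rank(ker d_2) = rank(C_2) - rank(d_2) = 18 - 0 = 18.
rank(im d_{2+1}) = 0.
rank H_2 = 18 - 0 = 18

18


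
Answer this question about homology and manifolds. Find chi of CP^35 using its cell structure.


CP^35 has one cell in each even dimension 0, 2, ..., 2*35 (35+1 cells total).
All cells are even-dimensional, so chi = number of cells.
chi = 35 + 1 = 36

36


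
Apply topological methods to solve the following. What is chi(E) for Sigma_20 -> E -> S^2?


chi(S^2) = 2 (n even), chi(Sigma_20) = 2 - 2*20 = -38.
chi(E) = 2 * (-38) = -76

-76


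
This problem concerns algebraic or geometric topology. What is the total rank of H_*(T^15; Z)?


b_k(T^15) = C(15,k), so the sum over k is sum_k C(15,k) = 2^15.
Total = 2^15 = 32768

32768


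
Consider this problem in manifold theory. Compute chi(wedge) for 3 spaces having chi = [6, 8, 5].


chi(A v B) = chi(A) + chi(B) - 1 (one point identified).
For 3 spaces: chi = (sum chi_i) - (3 - 1).
sum = 19; chi = 19 - 2 = 17

17


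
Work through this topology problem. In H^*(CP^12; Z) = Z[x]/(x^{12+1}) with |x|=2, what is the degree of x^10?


|x| = 2 in H^*(CP^n).
|x^10| = 10 * |x| = 10 * 2 = 20

20


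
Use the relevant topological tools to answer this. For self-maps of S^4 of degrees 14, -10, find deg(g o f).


Degree is multiplicative under composition: deg(g o f) = deg(g) * deg(f).
= -10 * 14 = -140

-140


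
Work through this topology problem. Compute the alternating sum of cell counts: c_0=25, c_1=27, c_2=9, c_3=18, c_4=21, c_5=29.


chi = sum_k (-1)^k c_k.
= (-1)^0*25 + (-1)^1*27 + (-1)^2*9 + (-1)^3*18 + (-1)^4*21 + (-1)^5*29
= (25) + (-27) + (9) + (-18) + (21) + (-29)
= -19

-19


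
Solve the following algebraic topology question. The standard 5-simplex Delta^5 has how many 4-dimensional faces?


Delta^5 has 5+1 vertices. A 4-face is a choice of 4+1 vertices.
f_4 = C(5+1, 4+1) = C(6,5) = 6

6


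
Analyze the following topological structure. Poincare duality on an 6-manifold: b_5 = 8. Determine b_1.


Poincare duality for closed orientable n-manifolds: b_k = b_{n-k}.
Here n = 6, so b_1 = b_5 = 8

8


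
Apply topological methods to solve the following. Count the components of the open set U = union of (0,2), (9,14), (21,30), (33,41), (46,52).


Sort and merge overlapping open intervals.
Merged: (0,2), (9,14), (21,30), (33,41), (46,52).
Number of components = 5

5


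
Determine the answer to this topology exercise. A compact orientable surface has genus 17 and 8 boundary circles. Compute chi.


For a compact orientable surface with genus g and b boundary components: chi = 2 - 2g - b.
chi = 2 - 2*17 - 8 = 2 - 34 - 8 = -40

-40


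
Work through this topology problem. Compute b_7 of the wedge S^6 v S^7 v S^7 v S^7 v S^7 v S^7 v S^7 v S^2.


For a wedge of spheres, H_k (k>0) is free on one generator per sphere of dimension k.
Spheres of dimension 7: count = 6.
b_7 = 6

6


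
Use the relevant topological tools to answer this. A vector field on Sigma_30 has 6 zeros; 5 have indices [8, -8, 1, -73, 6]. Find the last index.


Poincare-Hopf: sum of indices = chi(M).
chi(Sigma_30) = 2 - 2*30 = -58.
Sum of known indices = -66.
x = chi - (sum known) = -58 - (-66) = 8

8


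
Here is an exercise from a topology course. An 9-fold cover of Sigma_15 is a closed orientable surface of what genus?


For an n-sheeted cover: chi(E) = n * chi(B).
chi(Sigma_15) = 2 - 2*15 = -28.
chi(E) = 9 * (-28) = -252.
genus(E) = (2 - chi(E))/2 = (2 - (-252))/2 = 254/2 = 127

127


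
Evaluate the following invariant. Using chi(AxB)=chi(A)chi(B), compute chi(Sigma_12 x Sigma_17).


chi(Sigma_12) = 2 - 2*12 = -22
chi(Sigma_17) = 2 - 2*17 = -32
chi(product) = (-22) * (-32) = 704

704


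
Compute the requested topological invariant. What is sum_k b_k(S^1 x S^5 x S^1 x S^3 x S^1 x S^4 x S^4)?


Total Betti number is multiplicative under products.
Each S^d (d>=1) has total Betti number 2.
There are 7 sphere factors.
Total = 2^7 = 128

128


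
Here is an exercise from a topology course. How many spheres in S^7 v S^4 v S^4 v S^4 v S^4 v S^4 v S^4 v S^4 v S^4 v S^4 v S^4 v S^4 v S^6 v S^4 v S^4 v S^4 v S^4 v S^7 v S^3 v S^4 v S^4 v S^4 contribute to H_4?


For a wedge of spheres, H_k (k>0) is free on one generator per sphere of dimension k.
Spheres of dimension 4: count = 18.
b_4 = 18

18


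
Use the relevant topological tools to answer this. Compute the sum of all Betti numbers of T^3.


b_k(T^3) = C(3,k), so the sum over k is sum_k C(3,k) = 2^3.
Total = 2^3 = 8

8


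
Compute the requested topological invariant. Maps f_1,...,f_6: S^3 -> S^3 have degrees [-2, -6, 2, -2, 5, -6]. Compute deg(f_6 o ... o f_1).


Degree is multiplicative: deg(composition) = product of degrees.
= (-2) * (-6) * (2) * (-2) * (5) * (-6) = 1440

1440


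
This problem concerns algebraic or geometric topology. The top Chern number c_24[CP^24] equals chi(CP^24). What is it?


For any closed oriented manifold, <e(TM),[M]> = chi(M).
chi(CP^24) = 24+1 = 25

25


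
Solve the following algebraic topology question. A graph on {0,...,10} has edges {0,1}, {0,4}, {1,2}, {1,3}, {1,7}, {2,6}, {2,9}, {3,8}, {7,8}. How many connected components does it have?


Run DFS/union-find over 11 vertices.
V = 11, E = 9.
Number of components = 3

3


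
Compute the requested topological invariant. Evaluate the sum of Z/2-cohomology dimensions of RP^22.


H^k(RP^22; Z/2) = Z/2 for each 0 <= k <= 22.
Total dimension = 22 + 1 = 23

23


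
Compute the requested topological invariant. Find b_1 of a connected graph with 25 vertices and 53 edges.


For a connected graph: rank(pi_1) = b_1 = E - V + 1 = 1 - chi.
chi = V - E = 25 - 53 = -28.
rank = 1 - (-28) = 53 - 25 + 1 = 29

29
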